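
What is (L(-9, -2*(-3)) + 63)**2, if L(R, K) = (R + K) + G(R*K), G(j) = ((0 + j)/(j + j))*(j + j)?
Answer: 36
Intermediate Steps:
G(j) = j (G(j) = (j/((2*j)))*(2*j) = (j*(1/(2*j)))*(2*j) = (2*j)/2 = j)
L(R, K) = K + R + K*R (L(R, K) = (R + K) + R*K = (K + R) + K*R = K + R + K*R)
(L(-9, -2*(-3)) + 63)**2 = ((-2*(-3) - 9 - 2*(-3)*(-9)) + 63)**2 = ((6 - 9 + 6*(-9)) + 63)**2 = ((6 - 9 - 54) + 63)**2 = (-57 + 63)**2 = 6**2 = 36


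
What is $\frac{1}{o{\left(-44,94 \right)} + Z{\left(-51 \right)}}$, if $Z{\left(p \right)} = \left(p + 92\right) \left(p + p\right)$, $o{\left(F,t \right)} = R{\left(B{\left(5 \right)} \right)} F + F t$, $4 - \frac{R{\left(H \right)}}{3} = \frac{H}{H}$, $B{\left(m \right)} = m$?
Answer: $- \frac{1}{8714} \approx -0.00011476$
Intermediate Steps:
$R{\left(H \right)} = 9$ ($R{\left(H \right)} = 12 - 3 \frac{H}{H} = 12 - 3 = 9$)
$o{\left(F,t \right)} = 9 F + F t$
$Z{\left(p \right)} = 2 p \left(92 + p\right)$ ($Z{\left(p \right)} = \left(92 + p\right) 2 p = 2 p \left(92 + p\right)$)
$\frac{1}{o{\left(-44,94 \right)} + Z{\left(-51 \right)}} = \frac{1}{- 44 \left(9 + 94\right) + 2 \left(-51\right) \left(92 - 51\right)} = \frac{1}{\left(-44\right) 103 + 2 \left(-51\right) 41} = \frac{1}{-4532 - 4182} = \frac{1}{-8714} = - \frac{1}{8714}$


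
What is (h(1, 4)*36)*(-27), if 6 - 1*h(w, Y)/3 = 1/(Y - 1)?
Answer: -16524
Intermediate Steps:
h(w, Y) = 18 - 3/(-1 + Y) (h(w, Y) = 18 - 3/(Y - 1) = 18 - 3/(-1 + Y))
(h(1, 4)*36)*(-27) = ((3*(-7 + 6*4)/(-1 + 4))*36)*(-27) = ((3*(-7 + 24)/3)*36)*(-27) = ((3*(1/3)*17)*36)*(-27) = (17*36)*(-27) = 612*(-27) = -16524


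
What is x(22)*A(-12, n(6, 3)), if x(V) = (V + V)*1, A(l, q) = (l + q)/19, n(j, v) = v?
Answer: -396/19 ≈ -20.842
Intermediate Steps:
A(l, q) = l/19 + q/19 (A(l, q) = (l + q)*(1/19) = l/19 + q/19)
x(V) = 2*V (x(V) = (2*V)*1 = 2*V)
x(22)*A(-12, n(6, 3)) = (2*22)*((1/19)*(-12) + (1/19)*3) = 44*(-12/19 + 3/19) = 44*(-9/19) = -396/19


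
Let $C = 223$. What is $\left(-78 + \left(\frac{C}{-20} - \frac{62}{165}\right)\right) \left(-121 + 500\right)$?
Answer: $- \frac{22393973}{660} \approx -33930.0$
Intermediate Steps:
$\left(-78 + \left(\frac{C}{-20} - \frac{62}{165}\right)\right) \left(-121 + 500\right) = \left(-78 + \left(\frac{223}{-20} - \frac{62}{165}\right)\right) \left(-121 + 500\right) = \left(-78 + \left(223 \left(- \frac{1}{20}\right) - \frac{62}{165}\right)\right) 379 = \left(-78 - \frac{7607}{660}\right) 379 = \left(- \frac{59087}{660}\right) 379 = - \frac{22393973}{660}$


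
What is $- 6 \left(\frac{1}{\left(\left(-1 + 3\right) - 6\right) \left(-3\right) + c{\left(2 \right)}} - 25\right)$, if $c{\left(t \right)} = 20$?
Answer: $\frac{2397}{16} \approx 149.81$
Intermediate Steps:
$- 6 \left(\frac{1}{\left(\left(-1 + 3\right) - 6\right) \left(-3\right) + c{\left(2 \right)}} - 25\right) = - 6 \left(\frac{1}{\left(\left(-1 + 3\right) - 6\right) \left(-3\right) + 20} - 25\right) = - 6 \left(\frac{1}{\left(2 - 6\right) \left(-3\right) + 20} - 25\right) = - 6 \left(\frac{1}{\left(-4\right) \left(-3\right) + 20} - 25\right) = - 6 \left(\frac{1}{12 + 20} - 25\right) = - 6 \left(\frac{1}{32} - 25\right) = \left(-6\right) \left(- \frac{799}{32}\right) = \frac{2397}{16}$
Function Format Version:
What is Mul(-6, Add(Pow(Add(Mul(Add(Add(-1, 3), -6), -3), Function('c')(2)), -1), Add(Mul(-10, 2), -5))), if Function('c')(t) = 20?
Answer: Rational(2397, 16) ≈ 149.81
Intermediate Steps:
Mul(-6, Add(Pow(Add(Mul(Add(Add(-1, 3), -6), -3), Function('c')(2)), -1), Add(Mul(-10, 2), -5))) = Mul(-6, Add(Pow(Add(Mul(Add(Add(-1, 3), -6), -3), 20), -1), Add(Mul(-10, 2), -5))) = Mul(-6, Add(Pow(Add(Mul(Add(2, -6), -3), 20), -1), Add(-20, -5))) = Mul(-6, Add(Pow(Add(Mul(-4, -3), 20), -1), -25)) = Mul(-6, Add(Pow(Add(12, 20), -1), -25)) = Mul(-6, Add(Pow(32, -1), -25)) = Mul(-6, Add(Rational(1, 32), -25)) = Mul(-6, Rational(-799, 32)) = Rational(2397, 16)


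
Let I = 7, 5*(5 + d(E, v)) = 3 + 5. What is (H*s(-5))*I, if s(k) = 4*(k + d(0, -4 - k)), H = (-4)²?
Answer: -18816/5 ≈ -3763.2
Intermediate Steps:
d(E, v) = -17/5 (d(E, v) = -5 + (3 + 5)/5 = -5 + (⅕)*8 = -5 + 8/5 = -17/5)
H = 16
s(k) = -68/5 + 4*k (s(k) = 4*(k - 17/5) = 4*(-17/5 + k) = -68/5 + 4*k)
(H*s(-5))*I = (16*(-68/5 + 4*(-5)))*7 = (16*(-68/5 - 20))*7 = (16*(-168/5))*7 = -2688/5*7 = -18816/5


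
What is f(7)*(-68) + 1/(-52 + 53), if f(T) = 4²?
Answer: -1087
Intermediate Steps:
f(T) = 16
f(7)*(-68) + 1/(-52 + 53) = 16*(-68) + 1/(-52 + 53) = -1088 + 1/1 = -1088 + 1 = -1087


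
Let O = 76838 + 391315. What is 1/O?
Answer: 1/468153 ≈ 2.1361e-6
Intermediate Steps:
O = 468153
1/O = 1/468153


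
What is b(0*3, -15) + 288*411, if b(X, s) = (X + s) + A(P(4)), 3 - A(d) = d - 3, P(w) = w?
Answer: 118355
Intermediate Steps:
A(d) = 6 - d (A(d) = 3 - (d - 3) = 3 - (-3 + d) = 3 + (3 - d) = 6 - d)
b(X, s) = 2 + X + s (b(X, s) = (X + s) + (6 - 1*4) = (X + s) + (6 - 4) = (X + s) + 2 = 2 + X + s)
b(0*3, -15) + 288*411 = (2 + 0*3 - 15) + 288*411 = (2 + 0 - 15) + 118368 = -13 + 118368 = 118355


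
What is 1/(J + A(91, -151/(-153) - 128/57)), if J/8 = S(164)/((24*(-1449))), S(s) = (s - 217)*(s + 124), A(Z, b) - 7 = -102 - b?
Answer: -468027/42230042 ≈ -0.011083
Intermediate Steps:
A(Z, b) = -95 - b (A(Z, b) = 7 + (-102 - b) = -95 - b)
S(s) = (-217 + s)*(124 + s)
J = 1696/483 (J = 8*((-26908 + 164² - 93*164)/((24*(-1449)))) = 8*((-26908 + 26896 - 15252)/(-34776)) = 8*(-15264*(-1/34776)) = 8*(212/483) = 1696/483 ≈ 3.5114)
1/(J + A(91, -151/(-153) - 128/57)) = 1/(1696/483 + (-95 - (-151/(-153) - 128/57))) = 1/(1696/483 + (-95 - (-151*(-1/153) - 128*1/57))) = 1/(1696/483 + (-95 - (151/153 - 128/57))) = 1/(1696/483 + (-95 - 1*(-3659/2907))) = 1/(1696/483 + (-95 + 3659/2907)) = 1/(1696/483 - 272506/2907) = 1/(-42230042/468027) = -468027/42230042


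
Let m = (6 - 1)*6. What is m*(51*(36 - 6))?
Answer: 45900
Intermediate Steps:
m = 30 (m = 5*6 = 30)
m*(51*(36 - 6)) = 30*(51*(36 - 6)) = 30*(51*30) = 30*1530 = 45900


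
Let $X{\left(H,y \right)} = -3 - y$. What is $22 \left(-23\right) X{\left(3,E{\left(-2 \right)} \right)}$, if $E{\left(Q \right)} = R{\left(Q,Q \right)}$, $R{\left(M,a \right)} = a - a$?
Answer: $1518$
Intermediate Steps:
$R{\left(M,a \right)} = 0$
$E{\left(Q \right)} = 0$
$22 \left(-23\right) X{\left(3,E{\left(-2 \right)} \right)} = 22 \left(-23\right) \left(-3 - 0\right) = - 506 \left(-3 + 0\right) = \left(-506\right) \left(-3\right) = 1518$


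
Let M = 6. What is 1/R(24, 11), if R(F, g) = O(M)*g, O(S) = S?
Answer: 1/66 ≈ 0.015152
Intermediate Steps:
R(F, g) = 6*g
1/R(24, 11) = 1/(6*11) = 1/66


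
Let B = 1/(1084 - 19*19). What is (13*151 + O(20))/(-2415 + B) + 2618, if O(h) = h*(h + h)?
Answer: 4569145543/1746044 ≈ 2616.9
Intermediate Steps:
B = 1/723 (B = 1/(1084 - 361) = 1/723 ≈ 0.0013831)
O(h) = 2*h**2 (O(h) = h*(2*h) = 2*h**2)
(13*151 + O(20))/(-2415 + B) + 2618 = (13*151 + 2*20**2)/(-2415 + 1/723) + 2618 = (1963 + 2*400)/(-1746044/723) + 2618 = (1963 + 800)*(-723/1746044) + 2618 = 2763*(-723/1746044) + 2618 = -1997649/1746044 + 2618 = 4569145543/1746044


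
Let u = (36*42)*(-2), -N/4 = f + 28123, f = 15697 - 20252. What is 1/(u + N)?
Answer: -1/97296 ≈ -1.0278e-5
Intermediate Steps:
f = -4555
N = -94272 (N = -4*(-4555 + 28123) = -4*23568 = -94272)
u = -3024 (u = 1512*(-2) = -3024)
1/(u + N) = 1/(-3024 - 94272) = 1/(-97296) = -1/97296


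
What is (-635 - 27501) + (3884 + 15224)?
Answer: -9028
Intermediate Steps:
(-635 - 27501) + (3884 + 15224) = -28136 + 19108 = -9028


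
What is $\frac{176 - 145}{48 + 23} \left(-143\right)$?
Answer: $- \frac{4433}{71} \approx -62.437$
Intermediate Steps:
$\frac{176 - 145}{48 + 23} \left(-143\right) = \frac{31}{71} \left(-143\right) = - \frac{4433}{71}$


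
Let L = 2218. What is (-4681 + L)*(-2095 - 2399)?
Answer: 11068722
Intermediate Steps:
(-4681 + L)*(-2095 - 2399) = (-4681 + 2218)*(-2095 - 2399) = -2463*(-4494) = 11068722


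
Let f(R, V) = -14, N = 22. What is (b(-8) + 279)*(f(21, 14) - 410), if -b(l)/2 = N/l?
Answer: -120628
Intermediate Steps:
b(l) = -44/l
(b(-8) + 279)*(f(21, 14) - 410) = (-44/(-8) + 279)*(-14 - 410) = (-44*(-1/8) + 279)*(-424) = (11/2 + 279)*(-424) = (569/2)*(-424) = -120628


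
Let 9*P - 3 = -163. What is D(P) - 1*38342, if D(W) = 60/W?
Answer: -306763/8 ≈ -38345.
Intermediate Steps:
P = -160/9 (P = ⅓ + (⅑)*(-163) = ⅓ - 163/9 = -160/9 ≈ -17.778)
D(P) - 1*38342 = 60/(-160/9) - 1*38342 = 60*(-9/160) - 38342 = -27/8 - 38342 = -306763/8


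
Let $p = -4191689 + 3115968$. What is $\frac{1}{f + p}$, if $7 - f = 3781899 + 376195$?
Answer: $- \frac{1}{5233808} \approx -1.9107 \cdot 10^{-7}$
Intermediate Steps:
$f = -4158087$ ($f = 7 - \left(3781899 + 376195\right) = 7 - 4158094 = -4158087$)
$p = -1075721$
$\frac{1}{f + p} = \frac{1}{-4158087 - 1075721} = \frac{1}{-5233808} = - \frac{1}{5233808}$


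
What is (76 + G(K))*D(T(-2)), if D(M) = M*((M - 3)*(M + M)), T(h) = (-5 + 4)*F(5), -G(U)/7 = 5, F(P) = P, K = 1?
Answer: -16400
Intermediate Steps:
G(U) = -35 (G(U) = -7*5 = -35)
T(h) = -5 (T(h) = (-5 + 4)*5 = -1*5 = -5)
D(M) = 2*M**2*(-3 + M) (D(M) = M*((-3 + M)*(2*M)) = M*(2*M*(-3 + M)) = 2*M**2*(-3 + M))
(76 + G(K))*D(T(-2)) = (76 - 35)*(2*(-5)**2*(-3 - 5)) = 41*(2*25*(-8)) = 41*(-400) = -16400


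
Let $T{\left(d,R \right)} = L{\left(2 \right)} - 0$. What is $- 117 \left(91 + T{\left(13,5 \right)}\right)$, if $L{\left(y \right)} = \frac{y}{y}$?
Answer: $-10764$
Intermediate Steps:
$L{\left(y \right)} = 1$
$T{\left(d,R \right)} = 1$ ($T{\left(d,R \right)} = 1 - 0 = 1 + 0 = 1$)
$- 117 \left(91 + T{\left(13,5 \right)}\right) = - 117 \left(91 + 1\right) = \left(-117\right) 92 = -10764$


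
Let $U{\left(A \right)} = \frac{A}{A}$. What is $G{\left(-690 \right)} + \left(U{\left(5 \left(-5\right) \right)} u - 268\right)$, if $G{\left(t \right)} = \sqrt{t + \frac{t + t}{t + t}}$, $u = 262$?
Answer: $-6 + i \sqrt{689} \approx -6.0 + 26.249 i$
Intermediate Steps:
$G{\left(t \right)} = \sqrt{1 + t}$ ($G{\left(t \right)} = \sqrt{t + \frac{2 t}{2 t}} = \sqrt{t + 2 t \frac{1}{2 t}} = \sqrt{t + 1} = \sqrt{1 + t}$)
$U{\left(A \right)} = 1$
$G{\left(-690 \right)} + \left(U{\left(5 \left(-5\right) \right)} u - 268\right) = \sqrt{1 - 690} + \left(1 \cdot 262 - 268\right) = \sqrt{-689} + \left(262 - 268\right) = i \sqrt{689} - 6 = -6 + i \sqrt{689}$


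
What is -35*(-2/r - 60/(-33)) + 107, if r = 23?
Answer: 11741/253 ≈ 46.407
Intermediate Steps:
-35*(-2/r - 60/(-33)) + 107 = -35*(-2/23 - 60/(-33)) + 107 = -35*(-2*1/23 - 60*(-1/33)) + 107 = -35*(-2/23 + 20/11) + 107 = -35*438/253 + 107 = -15330/253 + 107 = 11741/253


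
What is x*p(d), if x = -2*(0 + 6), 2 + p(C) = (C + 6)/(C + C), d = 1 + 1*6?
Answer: 90/7 ≈ 12.857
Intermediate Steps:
d = 7 (d = 1 + 6 = 7)
p(C) = -2 + (6 + C)/(2*C) (p(C) = -2 + (C + 6)/(C + C) = -2 + (6 + C)/((2*C)) = -2 + (6 + C)*(1/(2*C)) = -2 + (6 + C)/(2*C))
x = -12 (x = -2*6 = -12)
x*p(d) = -12*(-3/2 + 3/7) = -12*(-15/14) = 90/7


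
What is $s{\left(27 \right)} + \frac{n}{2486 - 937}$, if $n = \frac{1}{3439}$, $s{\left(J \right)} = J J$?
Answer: $\frac{3883391020}{5327011} \approx 729.0$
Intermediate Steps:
$s{\left(J \right)} = J^{2}$
$n = \frac{1}{3439} \approx 0.00029078$
$s{\left(27 \right)} + \frac{n}{2486 - 937} = 27^{2} + \frac{1}{3439 \left(2486 - 937\right)} = 729 + \frac{1}{3439 \left(2486 - 937\right)} = 729 + \frac{1}{3439 \cdot 1549} = 729 + \frac{1}{3439} \cdot \frac{1}{1549} = 729 + \frac{1}{5327011} = \frac{3883391020}{5327011}$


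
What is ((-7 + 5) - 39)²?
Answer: 1681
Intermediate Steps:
((-7 + 5) - 39)² = (-2 - 39)² = (-41)² = 1681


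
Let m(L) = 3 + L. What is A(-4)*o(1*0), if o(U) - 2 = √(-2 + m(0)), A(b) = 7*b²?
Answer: 336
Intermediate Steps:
o(U) = 3 (o(U) = 2 + √(-2 + (3 + 0)) = 2 + √(-2 + 3) = 2 + √1 = 2 + 1 = 3)
A(-4)*o(1*0) = (7*(-4)²)*3 = (7*16)*3 = 112*3 = 336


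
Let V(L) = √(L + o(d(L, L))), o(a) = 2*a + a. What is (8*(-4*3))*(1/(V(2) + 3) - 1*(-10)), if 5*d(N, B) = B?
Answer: -29280/29 + 384*√5/29 ≈ -980.05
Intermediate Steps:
d(N, B) = B/5
o(a) = 3*a
V(L) = 2*√10*√L/5 (V(L) = √(L + 3*(L/5)) = √(L + 3*L/5) = √(8*L/5) = 2*√10*√L/5)
(8*(-4*3))*(1/(V(2) + 3) - 1*(-10)) = (8*(-4*3))*(1/(2*√10*√2/5 + 3) - 1*(-10)) = (8*(-12))*(1/(4*√5/5 + 3) + 10) = -96*(1/(3 + 4*√5/5) + 10) = -96*(10 + 1/(3 + 4*√5/5)) = -960 - 96/(3 + 4*√5/5)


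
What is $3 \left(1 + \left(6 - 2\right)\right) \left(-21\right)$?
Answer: $-315$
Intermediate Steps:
$3 \left(1 + \left(6 - 2\right)\right) \left(-21\right) = 3 \left(1 + 4\right) \left(-21\right) = 3 \cdot 5 \left(-21\right) = 15 \left(-21\right) = -315$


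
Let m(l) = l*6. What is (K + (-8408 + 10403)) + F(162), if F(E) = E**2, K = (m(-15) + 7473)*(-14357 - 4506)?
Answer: -139237290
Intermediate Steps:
m(l) = 6*l
K = -139265529 (K = (6*(-15) + 7473)*(-14357 - 4506) = (-90 + 7473)*(-18863) = 7383*(-18863) = -139265529)
(K + (-8408 + 10403)) + F(162) = (-139265529 + (-8408 + 10403)) + 162**2 = (-139265529 + 1995) + 26244 = -139263534 + 26244 = -139237290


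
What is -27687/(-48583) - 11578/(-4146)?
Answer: 338642138/100712559 ≈ 3.3625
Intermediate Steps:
-27687/(-48583) - 11578/(-4146) = -27687*(-1/48583) - 11578*(-1/4146) = 27687/48583 + 5789/2073 = 338642138/100712559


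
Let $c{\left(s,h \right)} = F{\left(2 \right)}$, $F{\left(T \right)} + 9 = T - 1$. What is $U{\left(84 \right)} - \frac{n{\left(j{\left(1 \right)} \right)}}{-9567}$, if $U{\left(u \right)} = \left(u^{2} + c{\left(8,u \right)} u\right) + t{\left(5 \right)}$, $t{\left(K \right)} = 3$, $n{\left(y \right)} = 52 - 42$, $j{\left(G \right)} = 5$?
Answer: $\frac{61104439}{9567} \approx 6387.0$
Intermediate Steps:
$F{\left(T \right)} = -10 + T$ ($F{\left(T \right)} = -9 + \left(T - 1\right) = -9 + \left(-1 + T\right) = -10 + T$)
$n{\left(y \right)} = 10$
$c{\left(s,h \right)} = -8$ ($c{\left(s,h \right)} = -10 + 2 = -8$)
$U{\left(u \right)} = 3 + u^{2} - 8 u$ ($U{\left(u \right)} = \left(u^{2} - 8 u\right) + 3 = 3 + u^{2} - 8 u$)
$U{\left(84 \right)} - \frac{n{\left(j{\left(1 \right)} \right)}}{-9567} = \left(3 + 84^{2} - 672\right) - \frac{10}{-9567} = \left(3 + 7056 - 672\right) - 10 \left(- \frac{1}{9567}\right) = 6387 - - \frac{10}{9567} = 6387 + \frac{10}{9567} = \frac{61104439}{9567}$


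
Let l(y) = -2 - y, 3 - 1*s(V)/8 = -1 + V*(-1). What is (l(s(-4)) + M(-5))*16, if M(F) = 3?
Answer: 16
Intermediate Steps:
s(V) = 32 + 8*V (s(V) = 24 - 8*(-1 + V*(-1)) = 24 - 8*(-1 - V) = 24 + (8 + 8*V) = 32 + 8*V)
(l(s(-4)) + M(-5))*16 = ((-2 - (32 + 8*(-4))) + 3)*16 = ((-2 - (32 - 32)) + 3)*16 = ((-2 - 1*0) + 3)*16 = ((-2 + 0) + 3)*16 = (-2 + 3)*16 = 1*16 = 16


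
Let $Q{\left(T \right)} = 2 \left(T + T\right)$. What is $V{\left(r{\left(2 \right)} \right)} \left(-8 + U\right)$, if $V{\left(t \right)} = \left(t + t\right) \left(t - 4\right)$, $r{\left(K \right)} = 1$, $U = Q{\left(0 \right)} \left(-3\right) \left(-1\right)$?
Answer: $48$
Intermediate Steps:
$Q{\left(T \right)} = 4 T$ ($Q{\left(T \right)} = 2 \cdot 2 T = 4 T$)
$U = 0$ ($U = 4 \cdot 0 \left(-3\right) \left(-1\right) = 0 \left(-3\right) \left(-1\right) = 0 \left(-1\right) = 0$)
$V{\left(t \right)} = 2 t \left(-4 + t\right)$
$V{\left(r{\left(2 \right)} \right)} \left(-8 + U\right) = 2 \cdot 1 \left(-4 + 1\right) \left(-8 + 0\right) = 2 \cdot 1 \left(-3\right) \left(-8\right) = \left(-6\right) \left(-8\right) = 48$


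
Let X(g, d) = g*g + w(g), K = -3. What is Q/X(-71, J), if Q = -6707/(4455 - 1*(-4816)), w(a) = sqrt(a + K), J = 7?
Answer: -33809987/235592380605 + 6707*I*sqrt(74)/235592380605 ≈ -0.00014351 + 2.449e-7*I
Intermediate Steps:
w(a) = sqrt(-3 + a) (w(a) = sqrt(a - 3) = sqrt(-3 + a))
Q = -6707/9271 (Q = -6707/(4455 + 4816) = -6707/9271 ≈ -0.72344)
X(g, d) = g**2 + sqrt(-3 + g) (X(g, d) = g*g + sqrt(-3 + g) = g**2 + sqrt(-3 + g))
Q/X(-71, J) = -6707/(9271*((-71)**2 + sqrt(-3 - 71))) = -6707/(9271*(5041 + sqrt(-74))) = -6707/(9271*(5041 + I*sqrt(74)))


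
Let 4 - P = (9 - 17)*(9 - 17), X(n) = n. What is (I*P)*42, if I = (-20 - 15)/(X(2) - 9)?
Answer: -12600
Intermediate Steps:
P = -60 (P = 4 - (9 - 17)*(9 - 17) = 4 - (-8)*(-8) = 4 - 1*64 = 4 - 64 = -60)
I = 5 (I = (-20 - 15)/(2 - 9) = -35/(-7) = -35*(-⅐) = 5)
(I*P)*42 = (5*(-60))*42 = -300*42 = -12600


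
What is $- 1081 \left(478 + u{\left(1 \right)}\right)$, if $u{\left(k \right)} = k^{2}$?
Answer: $-517799$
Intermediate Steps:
$- 1081 \left(478 + u{\left(1 \right)}\right) = - 1081 \left(478 + 1^{2}\right) = - 1081 \left(478 + 1\right) = \left(-1081\right) 479 = -517799$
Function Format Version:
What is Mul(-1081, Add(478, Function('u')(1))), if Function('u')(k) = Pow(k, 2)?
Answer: -517799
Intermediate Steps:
Mul(-1081, Add(478, Function('u')(1))) = Mul(-1081, Add(478, Pow(1, 2))) = Mul(-1081, Add(478, 1)) = Mul(-1081, 479) = -517799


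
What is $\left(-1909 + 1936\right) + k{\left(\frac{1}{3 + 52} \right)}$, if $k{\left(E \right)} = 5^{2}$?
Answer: $52$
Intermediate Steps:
$k{\left(E \right)} = 25$
$\left(-1909 + 1936\right) + k{\left(\frac{1}{3 + 52} \right)} = \left(-1909 + 1936\right) + 25 = 27 + 25 = 52$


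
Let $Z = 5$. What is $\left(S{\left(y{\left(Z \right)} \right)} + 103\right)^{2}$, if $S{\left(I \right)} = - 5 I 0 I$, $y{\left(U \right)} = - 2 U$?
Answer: $10609$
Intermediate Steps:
$S{\left(I \right)} = 0$ ($S{\left(I \right)} = 0 I = 0$)
$\left(S{\left(y{\left(Z \right)} \right)} + 103\right)^{2} = \left(0 + 103\right)^{2} = 103^{2} = 10609$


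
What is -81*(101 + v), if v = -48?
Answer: -4293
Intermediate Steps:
-81*(101 + v) = -81*(101 - 48) = -81*53 = -4293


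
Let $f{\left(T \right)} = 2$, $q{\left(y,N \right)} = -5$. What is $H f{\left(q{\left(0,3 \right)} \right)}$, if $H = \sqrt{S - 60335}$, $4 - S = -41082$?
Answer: $2 i \sqrt{19249} \approx 277.48 i$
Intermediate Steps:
$S = 41086$ ($S = 4 - -41082 = 4 + 41082 = 41086$)
$H = i \sqrt{19249}$ ($H = \sqrt{41086 - 60335} = \sqrt{-19249} = i \sqrt{19249} \approx 138.74 i$)
$H f{\left(q{\left(0,3 \right)} \right)} = i \sqrt{19249} \cdot 2 = 2 i \sqrt{19249}$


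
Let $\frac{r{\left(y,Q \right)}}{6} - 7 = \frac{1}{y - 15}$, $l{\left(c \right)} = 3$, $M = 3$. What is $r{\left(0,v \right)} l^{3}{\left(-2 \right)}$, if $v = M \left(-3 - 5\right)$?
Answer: $\frac{5616}{5} \approx 1123.2$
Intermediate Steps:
$v = -24$ ($v = 3 \left(-3 - 5\right) = 3 \left(-8\right) = -24$)
$r{\left(y,Q \right)} = 42 + \frac{6}{-15 + y}$ ($r{\left(y,Q \right)} = 42 + \frac{6}{y - 15} = 42 + \frac{6}{-15 + y}$)
$r{\left(0,v \right)} l^{3}{\left(-2 \right)} = \frac{6 \left(-104 + 7 \cdot 0\right)}{-15 + 0} \cdot 3^{3} = \frac{6 \left(-104 + 0\right)}{-15} \cdot 27 = 6 \left(- \frac{1}{15}\right) \left(-104\right) 27 = \frac{208}{5} \cdot 27 = \frac{5616}{5}$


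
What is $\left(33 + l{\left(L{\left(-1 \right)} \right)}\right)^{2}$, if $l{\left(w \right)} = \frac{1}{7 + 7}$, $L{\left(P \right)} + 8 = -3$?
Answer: $\frac{214369}{196} \approx 1093.7$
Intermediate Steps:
$L{\left(P \right)} = -11$ ($L{\left(P \right)} = -8 - 3 = -11$)
$l{\left(w \right)} = \frac{1}{14}$
$\left(33 + l{\left(L{\left(-1 \right)} \right)}\right)^{2} = \left(33 + \frac{1}{14}\right)^{2} = \left(\frac{463}{14}\right)^{2} = \frac{214369}{196}$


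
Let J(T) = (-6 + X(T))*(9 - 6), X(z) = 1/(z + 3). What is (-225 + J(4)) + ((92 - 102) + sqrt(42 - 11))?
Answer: -1768/7 + sqrt(31) ≈ -247.00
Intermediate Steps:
X(z) = 1/(3 + z)
J(T) = -18 + 3/(3 + T) (J(T) = (-6 + 1/(3 + T))*(9 - 6) = (-6 + 1/(3 + T))*3 = -18 + 3/(3 + T))
(-225 + J(4)) + ((92 - 102) + sqrt(42 - 11)) = (-225 + 3*(-17 - 6*4)/(3 + 4)) + ((92 - 102) + sqrt(42 - 11)) = (-225 + 3*(-17 - 24)/7) + (-10 + sqrt(31)) = (-225 + 3*(1/7)*(-41)) + (-10 + sqrt(31)) = (-225 - 123/7) + (-10 + sqrt(31)) = -1698/7 + (-10 + sqrt(31)) = -1768/7 + sqrt(31)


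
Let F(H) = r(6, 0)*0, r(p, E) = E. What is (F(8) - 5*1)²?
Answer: 25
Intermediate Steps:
F(H) = 0 (F(H) = 0*0 = 0)
(F(8) - 5*1)² = (0 - 5*1)² = (0 - 5)² = (-5)² = 25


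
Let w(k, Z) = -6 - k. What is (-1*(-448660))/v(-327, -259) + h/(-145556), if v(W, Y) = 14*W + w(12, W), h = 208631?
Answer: -16566005759/167243844 ≈ -99.053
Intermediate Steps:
v(W, Y) = -18 + 14*W (v(W, Y) = 14*W + (-6 - 1*12) = 14*W + (-6 - 12) = 14*W - 18 = -18 + 14*W)
(-1*(-448660))/v(-327, -259) + h/(-145556) = (-1*(-448660))/(-18 + 14*(-327)) + 208631/(-145556) = 448660/(-18 - 4578) + 208631*(-1/145556) = 448660/(-4596) - 208631/145556 = 448660*(-1/4596) - 208631/145556 = -112165/1149 - 208631/145556 = -16566005759/167243844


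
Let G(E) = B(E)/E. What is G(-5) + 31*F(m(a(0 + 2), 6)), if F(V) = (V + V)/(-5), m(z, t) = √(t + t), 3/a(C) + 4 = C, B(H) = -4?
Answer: ⅘ - 124*√3/5 ≈ -42.155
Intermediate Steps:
a(C) = 3/(-4 + C)
G(E) = -4/E
m(z, t) = √2*√t (m(z, t) = √(2*t) = √2*√t)
F(V) = -2*V/5 (F(V) = (2*V)*(-⅕) = -2*V/5)
G(-5) + 31*F(m(a(0 + 2), 6)) = -4/(-5) + 31*(-2*√2*√6/5) = -4*(-⅕) + 31*(-4*√3/5) = ⅘ + 31*(-4*√3/5) = ⅘ - 124*√3/5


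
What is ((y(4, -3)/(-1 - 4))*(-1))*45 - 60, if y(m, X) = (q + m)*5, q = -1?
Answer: 75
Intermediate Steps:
y(m, X) = -5 + 5*m (y(m, X) = (-1 + m)*5 = -5 + 5*m)
((y(4, -3)/(-1 - 4))*(-1))*45 - 60 = (((-5 + 5*4)/(-1 - 4))*(-1))*45 - 60 = (((-5 + 20)/(-5))*(-1))*45 - 60 = ((15*(-1/5))*(-1))*45 - 60 = -3*(-1)*45 - 60 = 3*45 - 60 = 135 - 60 = 75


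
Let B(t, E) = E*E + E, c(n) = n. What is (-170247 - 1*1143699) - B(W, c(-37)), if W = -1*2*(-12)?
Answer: -1315278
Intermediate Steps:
W = 24 (W = -2*(-12) = 24)
B(t, E) = E + E**2 (B(t, E) = E**2 + E = E + E**2)
(-170247 - 1*1143699) - B(W, c(-37)) = (-170247 - 1*1143699) - (-37)*(1 - 37) = (-170247 - 1143699) - (-37)*(-36) = -1313946 - 1*1332 = -1313946 - 1332 = -1315278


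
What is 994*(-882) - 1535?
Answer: -878243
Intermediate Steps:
994*(-882) - 1535 = -876708 - 1535 = -878243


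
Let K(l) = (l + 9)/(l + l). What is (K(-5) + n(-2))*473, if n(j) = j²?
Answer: 8514/5 ≈ 1702.8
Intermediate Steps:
K(l) = (9 + l)/(2*l) (K(l) = (9 + l)/((2*l)) = (9 + l)*(1/(2*l)) = (9 + l)/(2*l))
(K(-5) + n(-2))*473 = ((½)*(9 - 5)/(-5) + (-2)²)*473 = ((½)*(-⅕)*4 + 4)*473 = (-⅖ + 4)*473 = (18/5)*473 = 8514/5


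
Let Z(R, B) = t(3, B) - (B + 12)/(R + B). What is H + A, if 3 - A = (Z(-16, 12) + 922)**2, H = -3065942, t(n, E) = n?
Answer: -3932700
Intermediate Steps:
Z(R, B) = 3 - (12 + B)/(B + R) (Z(R, B) = 3 - (B + 12)/(R + B) = 3 - (12 + B)/(B + R))
A = -866758 (A = 3 - ((-12 + 2*12 + 3*(-16))/(12 - 16) + 922)**2 = 3 - ((-12 + 24 - 48)/(-4) + 922)**2 = 3 - (-1/4*(-36) + 922)**2 = 3 - (9 + 922)**2 = 3 - 1*931**2 = 3 - 1*866761 = 3 - 866761 = -866758)
H + A = -3065942 - 866758 = -3932700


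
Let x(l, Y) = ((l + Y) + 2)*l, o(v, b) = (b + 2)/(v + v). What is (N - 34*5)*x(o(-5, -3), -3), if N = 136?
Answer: 153/50 ≈ 3.0600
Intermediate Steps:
o(v, b) = (2 + b)/(2*v) (o(v, b) = (2 + b)/((2*v)) = (2 + b)*(1/(2*v)) = (2 + b)/(2*v))
x(l, Y) = l*(2 + Y + l) (x(l, Y) = ((Y + l) + 2)*l = (2 + Y + l)*l = l*(2 + Y + l))
(N - 34*5)*x(o(-5, -3), -3) = (136 - 34*5)*(((½)*(2 - 3)/(-5))*(2 - 3 + (½)*(2 - 3)/(-5))) = (136 - 170)*(((½)*(-⅕)*(-1))*(2 - 3 + (½)*(-⅕)*(-1))) = -17*(2 - 3 + ⅒)/5 = -17*(-9)/(5*10) = -34*(-9/100) = 153/50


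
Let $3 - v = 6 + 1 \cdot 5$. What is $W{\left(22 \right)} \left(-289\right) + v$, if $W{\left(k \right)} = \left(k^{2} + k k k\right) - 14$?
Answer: $-3213110$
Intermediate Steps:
$v = -8$ ($v = 3 - \left(6 + 1 \cdot 5\right) = 3 - \left(6 + 5\right) = 3 - 11 = -8$)
$W{\left(k \right)} = -14 + k^{2} + k^{3}$ ($W{\left(k \right)} = \left(k^{2} + k^{2} k\right) - 14 = \left(k^{2} + k^{3}\right) - 14 = -14 + k^{2} + k^{3}$)
$W{\left(22 \right)} \left(-289\right) + v = \left(-14 + 22^{2} + 22^{3}\right) \left(-289\right) - 8 = \left(-14 + 484 + 10648\right) \left(-289\right) - 8 = 11118 \left(-289\right) - 8 = -3213102 - 8 = -3213110$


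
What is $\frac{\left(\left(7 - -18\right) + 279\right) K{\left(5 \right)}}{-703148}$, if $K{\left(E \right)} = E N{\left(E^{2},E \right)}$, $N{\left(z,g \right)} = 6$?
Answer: $- \frac{2280}{175787} \approx -0.01297$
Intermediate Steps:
$K{\left(E \right)} = 6 E$ ($K{\left(E \right)} = E 6 = 6 E$)
$\frac{\left(\left(7 - -18\right) + 279\right) K{\left(5 \right)}}{-703148} = \frac{\left(\left(7 - -18\right) + 279\right) 6 \cdot 5}{-703148} = \left(\left(7 + 18\right) + 279\right) 30 \left(- \frac{1}{703148}\right) = \left(25 + 279\right) 30 \left(- \frac{1}{703148}\right) = 304 \cdot 30 \left(- \frac{1}{703148}\right) = 9120 \left(- \frac{1}{703148}\right) = - \frac{2280}{175787}$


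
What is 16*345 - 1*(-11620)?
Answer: 17140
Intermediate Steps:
16*345 - 1*(-11620) = 5520 + 11620 = 17140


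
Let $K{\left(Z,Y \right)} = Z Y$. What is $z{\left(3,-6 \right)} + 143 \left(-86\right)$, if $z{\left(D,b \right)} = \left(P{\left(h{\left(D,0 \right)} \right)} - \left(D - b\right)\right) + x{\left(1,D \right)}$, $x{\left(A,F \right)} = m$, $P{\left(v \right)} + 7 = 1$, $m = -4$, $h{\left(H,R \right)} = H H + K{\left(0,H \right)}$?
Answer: $-12317$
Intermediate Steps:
$K{\left(Z,Y \right)} = Y Z$
$h{\left(H,R \right)} = H^{2}$ ($h{\left(H,R \right)} = H H + H 0 = H^{2} + 0 = H^{2}$)
$P{\left(v \right)} = -6$ ($P{\left(v \right)} = -7 + 1 = -6$)
$x{\left(A,F \right)} = -4$
$z{\left(D,b \right)} = -10 + b - D$ ($z{\left(D,b \right)} = \left(-6 - \left(D - b\right)\right) - 4 = \left(-6 + b - D\right) - 4 = -10 + b - D$)
$z{\left(3,-6 \right)} + 143 \left(-86\right) = \left(-10 - 6 - 3\right) + 143 \left(-86\right) = \left(-10 - 6 - 3\right) - 12298 = -19 - 12298 = -12317$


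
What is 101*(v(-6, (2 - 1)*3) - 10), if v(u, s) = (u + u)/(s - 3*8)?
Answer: -6666/7 ≈ -952.29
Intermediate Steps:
v(u, s) = 2*u/(-24 + s) (v(u, s) = (2*u)/(s - 24) = (2*u)/(-24 + s) = 2*u/(-24 + s))
101*(v(-6, (2 - 1)*3) - 10) = 101*(2*(-6)/(-24 + (2 - 1)*3) - 10) = 101*(2*(-6)/(-24 + 1*3) - 10) = 101*(2*(-6)/(-24 + 3) - 10) = 101*(2*(-6)/(-21) - 10) = 101*(2*(-6)*(-1/21) - 10) = 101*(4/7 - 10) = 101*(-66/7) = -6666/7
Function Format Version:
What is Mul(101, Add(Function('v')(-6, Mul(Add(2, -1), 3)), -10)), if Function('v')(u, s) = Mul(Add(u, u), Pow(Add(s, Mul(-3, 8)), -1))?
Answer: Rational(-6666, 7) ≈ -952.29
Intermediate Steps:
Function('v')(u, s) = Mul(2, u, Pow(Add(-24, s), -1)) (Function('v')(u, s) = Mul(Mul(2, u), Pow(Add(s, -24), -1)) = Mul(Mul(2, u), Pow(Add(-24, s), -1)) = Mul(2, u, Pow(Add(-24, s), -1)))
Mul(101, Add(Function('v')(-6, Mul(Add(2, -1), 3)), -10)) = Mul(101, Add(Mul(2, -6, Pow(Add(-24, Mul(Add(2, -1), 3)), -1)), -10)) = Mul(101, Add(Mul(2, -6, Pow(Add(-24, Mul(1, 3)), -1)), -10)) = Mul(101, Add(Mul(2, -6, Pow(Add(-24, 3), -1)), -10)) = Mul(101, Add(Mul(2, -6, Pow(-21, -1)), -10)) = Mul(101, Add(Mul(2, -6, Rational(-1, 21)), -10)) = Mul(101, Add(Rational(4, 7), -10)) = Mul(101, Rational(-66, 7)) = Rational(-6666, 7)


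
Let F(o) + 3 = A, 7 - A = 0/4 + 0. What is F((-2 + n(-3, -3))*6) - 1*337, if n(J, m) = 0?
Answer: -333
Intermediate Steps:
A = 7 (A = 7 - (0/4 + 0) = 7 - (0*(1/4) + 0) = 7 - (0 + 0) = 7 - 1*0 = 7 + 0 = 7)
F(o) = 4 (F(o) = -3 + 7 = 4)
F((-2 + n(-3, -3))*6) - 1*337 = 4 - 1*337 = 4 - 337 = -333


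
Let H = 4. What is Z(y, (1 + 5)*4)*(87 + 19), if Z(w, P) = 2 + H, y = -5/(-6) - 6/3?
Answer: 636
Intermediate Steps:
y = -7/6 (y = -5*(-⅙) - 6*⅓ = ⅚ - 2 = -7/6 ≈ -1.1667)
Z(w, P) = 6 (Z(w, P) = 2 + 4 = 6)
Z(y, (1 + 5)*4)*(87 + 19) = 6*(87 + 19) = 6*106 = 636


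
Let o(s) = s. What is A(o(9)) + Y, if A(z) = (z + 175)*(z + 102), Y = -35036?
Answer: -14612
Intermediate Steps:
A(z) = (102 + z)*(175 + z) (A(z) = (175 + z)*(102 + z) = (102 + z)*(175 + z))
A(o(9)) + Y = (17850 + 9**2 + 277*9) - 35036 = (17850 + 81 + 2493) - 35036 = 20424 - 35036 = -14612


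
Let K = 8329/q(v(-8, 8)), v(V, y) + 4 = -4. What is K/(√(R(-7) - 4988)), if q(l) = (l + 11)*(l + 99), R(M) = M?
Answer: -8329*I*√555/454545 ≈ -0.43168*I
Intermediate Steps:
v(V, y) = -8 (v(V, y) = -4 - 4 = -8)
q(l) = (11 + l)*(99 + l)
K = 8329/273 (K = 8329/(1089 + (-8)² + 110*(-8)) = 8329/(1089 + 64 - 880) = 8329/273 ≈ 30.509)
K/(√(R(-7) - 4988)) = 8329/(273*(√(-7 - 4988))) = 8329/(273*(√(-4995))) = 8329/(273*((3*I*√555))) = 8329*(-I*√555/1665)/273 = -8329*I*√555/454545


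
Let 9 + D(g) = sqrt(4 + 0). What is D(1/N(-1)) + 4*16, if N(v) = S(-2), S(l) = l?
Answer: 57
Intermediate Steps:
N(v) = -2
D(g) = -7 (D(g) = -9 + sqrt(4 + 0) = -9 + sqrt(4) = -9 + 2 = -7)
D(1/N(-1)) + 4*16 = -7 + 4*16 = -7 + 64 = 57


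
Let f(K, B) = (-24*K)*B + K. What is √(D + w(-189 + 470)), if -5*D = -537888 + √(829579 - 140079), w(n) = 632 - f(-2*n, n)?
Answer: √(-92033910 - 50*√6895)/5 ≈ 1918.7*I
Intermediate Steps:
f(K, B) = K - 24*B*K (f(K, B) = -24*B*K + K = K - 24*B*K)
w(n) = 632 + 2*n*(1 - 24*n) (w(n) = 632 - (-2*n)*(1 - 24*n) = 632 - (-2)*n*(1 - 24*n) = 632 + 2*n*(1 - 24*n))
D = 537888/5 - 2*√6895 (D = -(-537888 + √(829579 - 140079))/5 = -(-537888 + √689500)/5 = -(-537888 + 10*√6895)/5 = 537888/5 - 2*√6895 ≈ 1.0741e+5)
√(D + w(-189 + 470)) = √((537888/5 - 2*√6895) + (632 - 2*(-189 + 470)*(-1 + 24*(-189 + 470)))) = √((537888/5 - 2*√6895) + (632 - 2*281*(-1 + 24*281))) = √((537888/5 - 2*√6895) + (632 - 2*281*(-1 + 6744))) = √((537888/5 - 2*√6895) + (632 - 2*281*6743)) = √((537888/5 - 2*√6895) + (632 - 3789566)) = √((537888/5 - 2*√6895) - 3788934) = √(-18406782/5 - 2*√6895)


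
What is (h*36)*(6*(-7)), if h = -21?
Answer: 31752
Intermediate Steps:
(h*36)*(6*(-7)) = (-21*36)*(6*(-7)) = -756*(-42) = 31752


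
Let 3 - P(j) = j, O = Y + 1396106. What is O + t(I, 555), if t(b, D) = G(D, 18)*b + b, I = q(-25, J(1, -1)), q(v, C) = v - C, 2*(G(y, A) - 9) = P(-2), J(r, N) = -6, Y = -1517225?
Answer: -242713/2 ≈ -1.2136e+5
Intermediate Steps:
O = -121119 (O = -1517225 + 1396106 = -121119)
P(j) = 3 - j
G(y, A) = 23/2 (G(y, A) = 9 + (3 - 1*(-2))/2 = 9 + (3 + 2)/2 = 9 + (1/2)*5 = 9 + 5/2 = 23/2)
I = -19 (I = -25 - 1*(-6) = -25 + 6 = -19)
t(b, D) = 25*b/2 (t(b, D) = 23*b/2 + b = 25*b/2)
O + t(I, 555) = -121119 + (25/2)*(-19) = -121119 - 475/2 = -242713/2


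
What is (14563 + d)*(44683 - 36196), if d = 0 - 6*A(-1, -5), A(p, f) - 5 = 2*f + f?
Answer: 124105401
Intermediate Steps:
A(p, f) = 5 + 3*f (A(p, f) = 5 + (2*f + f) = 5 + 3*f)
d = 60 (d = 0 - 6*(5 + 3*(-5)) = 0 - 6*(5 - 15) = 0 - 6*(-10) = 0 + 60 = 60)
(14563 + d)*(44683 - 36196) = (14563 + 60)*(44683 - 36196) = 14623*8487 = 124105401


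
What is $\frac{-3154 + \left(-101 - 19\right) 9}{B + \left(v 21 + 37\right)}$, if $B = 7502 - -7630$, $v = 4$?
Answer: $- \frac{4234}{15253} \approx -0.27758$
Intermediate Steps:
$B = 15132$ ($B = 7502 + 7630 = 15132$)
$\frac{-3154 + \left(-101 - 19\right) 9}{B + \left(v 21 + 37\right)} = \frac{-3154 + \left(-101 - 19\right) 9}{15132 + \left(4 \cdot 21 + 37\right)} = \frac{-3154 - 1080}{15132 + \left(84 + 37\right)} = \frac{-3154 - 1080}{15132 + 121} = - \frac{4234}{15253}$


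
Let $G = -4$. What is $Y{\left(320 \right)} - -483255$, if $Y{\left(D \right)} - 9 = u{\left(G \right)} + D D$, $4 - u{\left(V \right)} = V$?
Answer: $585672$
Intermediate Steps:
$u{\left(V \right)} = 4 - V$
$Y{\left(D \right)} = 17 + D^{2}$ ($Y{\left(D \right)} = 9 + \left(\left(4 - -4\right) + D D\right) = 9 + \left(\left(4 + 4\right) + D^{2}\right) = 9 + \left(8 + D^{2}\right) = 17 + D^{2}$)
$Y{\left(320 \right)} - -483255 = \left(17 + 320^{2}\right) - -483255 = \left(17 + 102400\right) + 483255 = 102417 + 483255 = 585672$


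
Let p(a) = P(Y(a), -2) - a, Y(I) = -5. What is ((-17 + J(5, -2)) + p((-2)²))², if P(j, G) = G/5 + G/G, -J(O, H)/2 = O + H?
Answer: 17424/25 ≈ 696.96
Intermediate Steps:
J(O, H) = -2*H - 2*O (J(O, H) = -2*(O + H) = -2*(H + O) = -2*H - 2*O)
P(j, G) = 1 + G/5 (P(j, G) = G*(⅕) + 1 = G/5 + 1 = 1 + G/5)
p(a) = ⅗ - a (p(a) = (1 + (⅕)*(-2)) - a = (1 - ⅖) - a = ⅗ - a)
((-17 + J(5, -2)) + p((-2)²))² = ((-17 + (-2*(-2) - 2*5)) + (⅗ - 1*(-2)²))² = ((-17 + (4 - 10)) + (⅗ - 1*4))² = ((-17 - 6) + (⅗ - 4))² = (-23 - 17/5)² = (-132/5)² = 17424/25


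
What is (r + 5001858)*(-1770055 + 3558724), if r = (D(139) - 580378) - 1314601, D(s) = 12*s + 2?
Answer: 5560165231281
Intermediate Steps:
D(s) = 2 + 12*s
r = -1893309 (r = ((2 + 12*139) - 580378) - 1314601 = ((2 + 1668) - 580378) - 1314601 = (1670 - 580378) - 1314601 = -578708 - 1314601 = -1893309)
(r + 5001858)*(-1770055 + 3558724) = (-1893309 + 5001858)*(-1770055 + 3558724) = 3108549*1788669 = 5560165231281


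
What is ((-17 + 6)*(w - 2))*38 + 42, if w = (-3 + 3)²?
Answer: 878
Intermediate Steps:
w = 0 (w = 0² = 0)
((-17 + 6)*(w - 2))*38 + 42 = ((-17 + 6)*(0 - 2))*38 + 42 = -11*(-2)*38 + 42 = 22*38 + 42 = 836 + 42 = 878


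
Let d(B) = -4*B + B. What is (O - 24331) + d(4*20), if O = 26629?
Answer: 2058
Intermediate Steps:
d(B) = -3*B
(O - 24331) + d(4*20) = (26629 - 24331) - 12*20 = 2298 - 3*80 = 2298 - 240 = 2058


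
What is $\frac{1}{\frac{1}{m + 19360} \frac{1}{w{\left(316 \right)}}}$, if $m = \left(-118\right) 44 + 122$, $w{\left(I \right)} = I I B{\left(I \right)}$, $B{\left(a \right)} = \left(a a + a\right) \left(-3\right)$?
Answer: $-428818974195840$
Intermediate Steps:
$B{\left(a \right)} = - 3 a - 3 a^{2}$ ($B{\left(a \right)} = \left(a^{2} + a\right) \left(-3\right) = \left(a + a^{2}\right) \left(-3\right) = - 3 a - 3 a^{2}$)
$w{\left(I \right)} = - 3 I^{3} \left(1 + I\right)$ ($w{\left(I \right)} = I I \left(- 3 I \left(1 + I\right)\right) = I^{2} \left(- 3 I \left(1 + I\right)\right) = - 3 I^{3} \left(1 + I\right)$)
$m = -5070$ ($m = -5192 + 122 = -5070$)
$\frac{1}{\frac{1}{m + 19360} \frac{1}{w{\left(316 \right)}}} = \frac{1}{\frac{1}{-5070 + 19360} \frac{1}{3 \cdot 316^{3} \left(-1 - 316\right)}} = \frac{1}{\frac{1}{14290} \frac{1}{3 \cdot 31554496 \left(-1 - 316\right)}} = \frac{1}{\frac{1}{14290} \frac{1}{3 \cdot 31554496 \left(-317\right)}} = \frac{1}{\frac{1}{14290} \frac{1}{-30008325696}} = \frac{1}{\frac{1}{14290} \left(- \frac{1}{30008325696}\right)} = \frac{1}{- \frac{1}{428818974195840}} = -428818974195840$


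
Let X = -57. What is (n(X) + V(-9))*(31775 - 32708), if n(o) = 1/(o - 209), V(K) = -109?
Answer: 27052335/266 ≈ 1.0170e+5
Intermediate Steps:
n(o) = 1/(-209 + o)
(n(X) + V(-9))*(31775 - 32708) = (1/(-209 - 57) - 109)*(31775 - 32708) = (1/(-266) - 109)*(-933) = (-1/266 - 109)*(-933) = -28995/266*(-933) = 27052335/266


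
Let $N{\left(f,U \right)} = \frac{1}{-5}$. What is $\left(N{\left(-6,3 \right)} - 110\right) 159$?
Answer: $- \frac{87609}{5} \approx -17522.0$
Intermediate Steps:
$N{\left(f,U \right)} = - \frac{1}{5}$
$\left(N{\left(-6,3 \right)} - 110\right) 159 = \left(- \frac{1}{5} - 110\right) 159 = \left(- \frac{551}{5}\right) 159 = - \frac{87609}{5}$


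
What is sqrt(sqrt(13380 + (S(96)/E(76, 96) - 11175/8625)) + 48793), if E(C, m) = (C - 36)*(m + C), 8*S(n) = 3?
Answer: sqrt(19090183181200 + 4945*sqrt(83750347063765))/19780 ≈ 221.15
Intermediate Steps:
S(n) = 3/8 (S(n) = (1/8)*3 = 3/8)
E(C, m) = (-36 + C)*(C + m)
sqrt(sqrt(13380 + (S(96)/E(76, 96) - 11175/8625)) + 48793) = sqrt(sqrt(13380 + (3/(8*(76**2 - 36*76 - 36*96 + 76*96)) - 11175/8625)) + 48793) = sqrt(sqrt(13380 + (3/(8*(5776 - 2736 - 3456 + 7296)) - 11175*1/8625)) + 48793) = sqrt(sqrt(13380 + ((3/8)/6880 - 149/115)) + 48793) = sqrt(sqrt(13380 + ((3/8)*(1/6880) - 149/115)) + 48793) = sqrt(sqrt(13380 + (3/55040 - 149/115)) + 48793) = sqrt(sqrt(13380 - 1640123/1265920) + 48793) = sqrt(sqrt(16936369477/1265920) + 48793) = sqrt(sqrt(83750347063765)/79120 + 48793) = sqrt(48793 + sqrt(83750347063765)/79120)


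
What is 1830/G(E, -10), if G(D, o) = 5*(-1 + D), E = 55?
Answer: 61/9 ≈ 6.7778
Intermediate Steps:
G(D, o) = -5 + 5*D
1830/G(E, -10) = 1830/(-5 + 5*55) = 1830/(-5 + 275) = 1830/270 = 1830*(1/270) = 61/9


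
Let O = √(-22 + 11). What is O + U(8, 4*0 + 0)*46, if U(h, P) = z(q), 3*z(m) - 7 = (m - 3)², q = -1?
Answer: 1058/3 + I*√11 ≈ 352.67 + 3.3166*I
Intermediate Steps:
O = I*√11 (O = √(-11) = I*√11 ≈ 3.3166*I)
z(m) = 7/3 + (-3 + m)²/3 (z(m) = 7/3 + (m - 3)²/3 = 7/3 + (-3 + m)²/3)
U(h, P) = 23/3 (U(h, P) = 7/3 + (-3 - 1)²/3 = 7/3 + (⅓)*(-4)² = 7/3 + (⅓)*16 = 7/3 + 16/3 = 23/3)
O + U(8, 4*0 + 0)*46 = I*√11 + (23/3)*46 = I*√11 + 1058/3 = 1058/3 + I*√11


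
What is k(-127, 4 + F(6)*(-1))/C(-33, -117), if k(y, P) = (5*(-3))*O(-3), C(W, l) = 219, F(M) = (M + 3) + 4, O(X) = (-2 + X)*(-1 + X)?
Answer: -100/73 ≈ -1.3699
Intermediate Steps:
O(X) = (-1 + X)*(-2 + X)
F(M) = 7 + M (F(M) = (3 + M) + 4 = 7 + M)
k(y, P) = -300 (k(y, P) = (5*(-3))*(2 + (-3)² - 3*(-3)) = -15*(2 + 9 + 9) = -15*20 = -300)
k(-127, 4 + F(6)*(-1))/C(-33, -117) = -300/219 = -300*1/219 = -100/73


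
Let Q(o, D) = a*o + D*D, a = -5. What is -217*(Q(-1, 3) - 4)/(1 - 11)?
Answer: 217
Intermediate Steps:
Q(o, D) = D² - 5*o (Q(o, D) = -5*o + D*D = -5*o + D² = D² - 5*o)
-217*(Q(-1, 3) - 4)/(1 - 11) = -217*((3² - 5*(-1)) - 4)/(1 - 11) = -217*((9 + 5) - 4)/(-10) = -217*(14 - 4)*(-1)/10 = -2170*(-1)/10 = -217*(-1) = 217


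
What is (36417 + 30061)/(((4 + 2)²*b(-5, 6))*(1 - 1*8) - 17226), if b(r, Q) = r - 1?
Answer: -33239/7857 ≈ -4.2305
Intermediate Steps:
b(r, Q) = -1 + r
(36417 + 30061)/(((4 + 2)²*b(-5, 6))*(1 - 1*8) - 17226) = (36417 + 30061)/(((4 + 2)²*(-1 - 5))*(1 - 1*8) - 17226) = 66478/((6²*(-6))*(1 - 8) - 17226) = 66478/((36*(-6))*(-7) - 17226) = 66478/(-216*(-7) - 17226) = 66478/(1512 - 17226) = 66478/(-15714) = 66478*(-1/15714) = -33239/7857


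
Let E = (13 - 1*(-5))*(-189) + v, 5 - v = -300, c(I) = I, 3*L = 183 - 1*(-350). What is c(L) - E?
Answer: 9824/3 ≈ 3274.7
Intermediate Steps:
L = 533/3 (L = (183 - 1*(-350))/3 = (183 + 350)/3 = (⅓)*533 = 533/3 ≈ 177.67)
v = 305 (v = 5 - 1*(-300) = 5 + 300 = 305)
E = -3097 (E = (13 - 1*(-5))*(-189) + 305 = (13 + 5)*(-189) + 305 = 18*(-189) + 305 = -3402 + 305 = -3097)
c(L) - E = 533/3 - 1*(-3097) = 533/3 + 3097 = 9824/3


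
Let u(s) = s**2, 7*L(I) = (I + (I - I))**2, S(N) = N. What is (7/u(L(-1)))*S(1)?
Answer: 343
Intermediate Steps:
L(I) = I**2/7 (L(I) = (I + (I - I))**2/7 = (I + 0)**2/7 = I**2/7)
(7/u(L(-1)))*S(1) = (7/((1/7)*(-1)**2)**2)*1 = (7/((1/7)*1)**2)*1 = (7/(1/7)**2)*1 = (7/(1/49))*1 = (49*7)*1 = 343*1 = 343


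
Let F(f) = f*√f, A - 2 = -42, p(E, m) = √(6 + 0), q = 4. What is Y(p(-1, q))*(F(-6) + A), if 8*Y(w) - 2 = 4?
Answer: -30 - 9*I*√6/2 ≈ -30.0 - 11.023*I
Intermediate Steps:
p(E, m) = √6
Y(w) = ¾ (Y(w) = ¼ + (⅛)*4 = ¼ + ½ = ¾)
A = -40 (A = 2 - 42 = -40)
F(f) = f^(3/2)
Y(p(-1, q))*(F(-6) + A) = 3*((-6)^(3/2) - 40)/4 = 3*(-6*I*√6 - 40)/4 = 3*(-40 - 6*I*√6)/4 = -30 - 9*I*√6/2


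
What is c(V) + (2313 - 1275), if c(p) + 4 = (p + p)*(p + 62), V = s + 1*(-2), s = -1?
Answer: 680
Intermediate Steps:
V = -3 (V = -1 + 1*(-2) = -1 - 2 = -3)
c(p) = -4 + 2*p*(62 + p) (c(p) = -4 + (p + p)*(p + 62) = -4 + (2*p)*(62 + p) = -4 + 2*p*(62 + p))
c(V) + (2313 - 1275) = (-4 + 2*(-3)² + 124*(-3)) + (2313 - 1275) = (-4 + 2*9 - 372) + 1038 = (-4 + 18 - 372) + 1038 = -358 + 1038 = 680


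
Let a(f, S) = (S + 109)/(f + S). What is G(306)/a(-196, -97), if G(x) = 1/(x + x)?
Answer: -293/7344 ≈ -0.039896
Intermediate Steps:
G(x) = 1/(2*x)
a(f, S) = (109 + S)/(S + f)
G(306)/a(-196, -97) = ((1/2)/306)/(((109 - 97)/(-97 - 196))) = ((1/2)*(1/306))/((12/(-293))) = 1/(612*((-1/293*12))) = 1/(612*(-12/293)) = (1/612)*(-293/12) = -293/7344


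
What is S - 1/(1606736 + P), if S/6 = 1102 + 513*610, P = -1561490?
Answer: 85252151231/45246 ≈ 1.8842e+6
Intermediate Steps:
S = 1884192 (S = 6*(1102 + 513*610) = 6*(1102 + 312930) = 6*314032 = 1884192)
S - 1/(1606736 + P) = 1884192 - 1/(1606736 - 1561490) = 1884192 - 1/45246 = 85252151231/45246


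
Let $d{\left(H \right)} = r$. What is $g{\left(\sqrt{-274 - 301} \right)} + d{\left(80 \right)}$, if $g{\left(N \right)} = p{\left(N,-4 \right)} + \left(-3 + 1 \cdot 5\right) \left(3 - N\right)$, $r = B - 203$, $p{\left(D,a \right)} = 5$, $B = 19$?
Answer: $-173 - 10 i \sqrt{23} \approx -173.0 - 47.958 i$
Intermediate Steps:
$r = -184$ ($r = 19 - 203 = -184$)
$d{\left(H \right)} = -184$
$g{\left(N \right)} = 11 - 2 N$ ($g{\left(N \right)} = 5 + \left(-3 + 1 \cdot 5\right) \left(3 - N\right) = 5 + \left(-3 + 5\right) \left(3 - N\right) = 5 + 2 \left(3 - N\right) = 5 - \left(-6 + 2 N\right) = 11 - 2 N$)
$g{\left(\sqrt{-274 - 301} \right)} + d{\left(80 \right)} = \left(11 - 2 \sqrt{-274 - 301}\right) - 184 = \left(11 - 2 \sqrt{-575}\right) - 184 = \left(11 - 2 \cdot 5 i \sqrt{23}\right) - 184 = \left(11 - 10 i \sqrt{23}\right) - 184 = -173 - 10 i \sqrt{23}$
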